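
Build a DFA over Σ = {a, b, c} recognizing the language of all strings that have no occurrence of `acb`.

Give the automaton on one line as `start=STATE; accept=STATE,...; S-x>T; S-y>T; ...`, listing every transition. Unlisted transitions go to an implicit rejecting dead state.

Track partial matches of the forbidden pattern `acb`. State q3 is a dead state reached once `acb` has occurred; every other state accepts. q0 means no part of `acb` is currently matched.
        a   b   c  
>* q0   q1  q0  q0 
 * q1   q1  q0  q2 
 * q2   q1  q3  q0 
   q3   q3  q3  q3 
(> = start, * = accepting)

start=q0; accept=q0,q1,q2; q0-a>q1; q0-b>q0; q0-c>q0; q1-a>q1; q1-b>q0; q1-c>q2; q2-a>q1; q2-b>q3; q2-c>q0; q3-a>q3; q3-b>q3; q3-c>q3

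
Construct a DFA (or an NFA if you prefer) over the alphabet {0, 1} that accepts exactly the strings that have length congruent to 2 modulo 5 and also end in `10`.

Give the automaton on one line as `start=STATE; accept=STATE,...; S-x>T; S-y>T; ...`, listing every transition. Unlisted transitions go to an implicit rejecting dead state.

Build one automaton per condition and run them in lockstep. One (5 states) tracks the input length modulo 5; the other (3 states) tracks how much of the suffix `10` has currently been matched. Each combined state is a pair, one component from each; accept when both components accept.
A 15-state machine:
       0  1 
>  A   B  C 
   B   D  E 
   C   F  E 
   D   G  H 
   E   I  H 
 * F   G  H 
   G   J  K 
   H   L  K 
   I   J  K 
   J   A  M 
   K   N  M 
   L   A  M 
   M   O  C 
   N   B  C 
   O   D  E 
(> = start, * = accepting)

start=A; accept=F; A-0>B; A-1>C; B-0>D; B-1>E; C-0>F; C-1>E; D-0>G; D-1>H; E-0>I; E-1>H; F-0>G; F-1>H; G-0>J; G-1>K; H-0>L; H-1>K; I-0>J; I-1>K; J-0>A; J-1>M; K-0>N; K-1>M; L-0>A; L-1>M; M-0>O; M-1>C; N-0>B; N-1>C; O-0>D; O-1>E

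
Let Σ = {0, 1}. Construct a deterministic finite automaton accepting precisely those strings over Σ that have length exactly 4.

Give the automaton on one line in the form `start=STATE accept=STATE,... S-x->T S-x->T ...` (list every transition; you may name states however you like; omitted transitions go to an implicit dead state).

start=q0 accept=q4 q0-0->q1 q0-1->q1 q1-0->q2 q1-1->q2 q2-0->q3 q2-1->q3 q3-0->q4 q3-1->q4 q4-0->q5 q4-1->q5 q5-0->q5 q5-1->q5

We only need to distinguish lengths 0, 1, …, 4, and '>4'. Chain q0 → q1 → q2 → q3 → q4 → q5 on every symbol, with q5 looping. Accepting states: {q4}.
With 6 states:
        0   1  
>  q0   q1  q1 
   q1   q2  q2 
   q2   q3  q3 
   q3   q4  q4 
 * q4   q5  q5 
   q5   q5  q5 
(> = start, * = accepting)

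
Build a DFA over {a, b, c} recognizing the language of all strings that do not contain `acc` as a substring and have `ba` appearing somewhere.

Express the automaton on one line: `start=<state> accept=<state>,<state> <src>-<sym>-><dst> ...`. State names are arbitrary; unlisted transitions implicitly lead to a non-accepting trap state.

start=s0 accept=s4,s6,s7 s0-a->s1 s0-b->s2 s0-c->s0 s1-a->s1 s1-b->s2 s1-c->s3 s2-a->s4 s2-b->s2 s2-c->s0 s3-a->s1 s3-b->s2 s3-c->s5 s4-a->s4 s4-b->s6 s4-c->s7 s5-a->s5 s5-b->s8 s5-c->s5 s6-a->s4 s6-b->s6 s6-c->s6 s7-a->s4 s7-b->s6 s7-c->s9 s8-a->s9 s8-b->s8 s8-c->s5 s9-a->s9 s9-b->s9 s9-c->s9

Run two small machines in parallel and take their product. One (4 states) tracks partial matches of the forbidden pattern `acc`; the other (3 states) tracks whether and how much of `ba` has been seen. Each combined state is a pair, one component from each; accept when both components accept.
A 10-state machine:
        a   b   c  
>  s0   s1  s2  s0 
   s1   s1  s2  s3 
   s2   s4  s2  s0 
   s3   s1  s2  s5 
 * s4   s4  s6  s7 
   s5   s5  s8  s5 
 * s6   s4  s6  s6 
 * s7   s4  s6  s9 
   s8   s9  s8  s5 
   s9   s9  s9  s9 
(> = start, * = accepting)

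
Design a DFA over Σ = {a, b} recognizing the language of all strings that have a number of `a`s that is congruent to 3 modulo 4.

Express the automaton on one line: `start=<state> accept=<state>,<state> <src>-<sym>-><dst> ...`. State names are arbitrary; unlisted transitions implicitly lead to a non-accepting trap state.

The only thing that matters is how many `a`s have appeared, reduced mod 4. Use one state per residue: q0 for 0, …, q3 for 3. Reading `a` moves to the next residue; anything else stays put. q3 is accepting.
4 states suffice.
        a   b  
>  q0   q1  q0 
   q1   q2  q1 
   q2   q3  q2 
 * q3   q0  q3 
(> = start, * = accepting)

start=q0 accept=q3 q0-a->q1 q0-b->q0 q1-a->q2 q1-b->q1 q2-a->q3 q2-b->q2 q3-a->q0 q3-b->q3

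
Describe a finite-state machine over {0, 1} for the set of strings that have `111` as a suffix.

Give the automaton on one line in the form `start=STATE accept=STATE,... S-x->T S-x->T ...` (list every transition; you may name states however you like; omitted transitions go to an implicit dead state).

start=s0 accept=s3 s0-0->s0 s0-1->s1 s1-0->s0 s1-1->s2 s2-0->s0 s2-1->s3 s3-0->s0 s3-1->s3

Remember how much of `111` the current input suffix matches. State s0 means no match yet; s1 means the last symbol is `1`; s2 means the last 2 symbols are `11`; s3 means the last 3 symbols are `111`. Only s3 accepts. On a mismatch, fall back to the longest proper suffix that is still a prefix of `111`.
A 4-state machine:
        0   1  
>  s0   s0  s1 
   s1   s0  s2 
   s2   s0  s3 
 * s3   s0  s3 
(> = start, * = accepting)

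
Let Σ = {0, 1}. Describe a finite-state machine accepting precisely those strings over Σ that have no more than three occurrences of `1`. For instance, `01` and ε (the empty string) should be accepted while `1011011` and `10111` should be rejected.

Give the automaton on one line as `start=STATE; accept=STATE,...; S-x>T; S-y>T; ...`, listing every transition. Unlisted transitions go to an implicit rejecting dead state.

start=S0; accept=S0,S1,S2,S3; S0-0>S0; S0-1>S1; S1-0>S1; S1-1>S2; S2-0>S2; S2-1>S3; S3-0>S3; S3-1>S4; S4-0>S4; S4-1>S4

Only the number of `1`s matters, and only up to 4. Make a chain S0 → S1 → S2 → S3 → S4 advanced by each `1` (with S4 absorbing); every other symbol self-loops. The accepting set is {S0, S1, S2, S3}.
5 states suffice.
        0   1  
>* S0   S0  S1 
 * S1   S1  S2 
 * S2   S2  S3 
 * S3   S3  S4 
   S4   S4  S4 
(> = start, * = accepting)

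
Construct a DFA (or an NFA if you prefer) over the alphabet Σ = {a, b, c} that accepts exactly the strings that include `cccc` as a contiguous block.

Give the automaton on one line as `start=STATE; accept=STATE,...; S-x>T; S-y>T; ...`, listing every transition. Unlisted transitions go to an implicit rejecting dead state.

States q0..q3 record the length of the longest prefix of `cccc` that matches the current input suffix. Reaching q4 means `cccc` has been seen, and we stay there forever. Accept from q4.
5 states suffice.
        a   b   c  
>  q0   q0  q0  q1 
   q1   q0  q0  q2 
   q2   q0  q0  q3 
   q3   q0  q0  q4 
 * q4   q4  q4  q4 
(> = start, * = accepting)

start=q0; accept=q4; q0-a>q0; q0-b>q0; q0-c>q1; q1-a>q0; q1-b>q0; q1-c>q2; q2-a>q0; q2-b>q0; q2-c>q3; q3-a>q0; q3-b>q0; q3-c>q4; q4-a>q4; q4-b>q4; q4-c>q4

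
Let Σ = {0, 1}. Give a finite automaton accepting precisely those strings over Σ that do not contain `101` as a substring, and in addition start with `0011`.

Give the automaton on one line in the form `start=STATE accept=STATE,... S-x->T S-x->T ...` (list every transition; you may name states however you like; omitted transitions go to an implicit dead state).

Handle the two conditions separately and then intersect. One (4 states) tracks partial matches of the forbidden pattern `101`; the other (6 states) tracks whether the input so far still matches the prefix `0011`. Each combined state is a pair, one component from each; accept when both components accept. After merging equivalent states the machine shrinks.
With 8 states:
       0  1 
>  A   B  C 
   B   D  C 
   C   C  C 
   D   C  E 
   E   C  F 
 * F   G  F 
 * G   H  C 
 * H   H  F 
(> = start, * = accepting)

start=A accept=F,G,H A-0->B A-1->C B-0->D B-1->C C-0->C C-1->C D-0->C D-1->E E-0->C E-1->F F-0->G F-1->F G-0->H G-1->C H-0->H H-1->F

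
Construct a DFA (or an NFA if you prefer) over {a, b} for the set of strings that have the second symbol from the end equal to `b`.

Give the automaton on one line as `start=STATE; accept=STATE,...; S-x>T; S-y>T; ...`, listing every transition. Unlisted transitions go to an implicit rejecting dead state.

start=S0; accept=S5,S6; S0-a>S1; S0-b>S2; S1-a>S3; S1-b>S4; S2-a>S5; S2-b>S6; S3-a>S3; S3-b>S4; S4-a>S5; S4-b>S6; S5-a>S3; S5-b>S4; S6-a>S5; S6-b>S6

A DFA must remember the last 2 symbols (since which symbol is second-to-last isn't known until the input ends). Use one state per possible window of the last ≤2 symbols; accept from those whose window starts with `b`.
With 7 states:
        a   b  
>  S0   S1  S2 
   S1   S3  S4 
   S2   S5  S6 
   S3   S3  S4 
   S4   S5  S6 
 * S5   S3  S4 
 * S6   S5  S6 
(> = start, * = accepting)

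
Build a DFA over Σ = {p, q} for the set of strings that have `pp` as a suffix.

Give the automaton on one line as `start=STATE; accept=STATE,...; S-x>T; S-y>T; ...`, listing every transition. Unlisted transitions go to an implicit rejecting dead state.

Remember how much of `pp` the current input suffix matches. State A means no match yet; B means the last symbol is `p`; C means the last 2 symbols are `pp`. Only C accepts. On a mismatch, fall back to the longest proper suffix that is still a prefix of `pp`.
A 3-state machine:
       p  q 
>  A   B  A 
   B   C  A 
 * C   C  A 
(> = start, * = accepting)

start=A; accept=C; A-p>B; A-q>A; B-p>C; B-q>A; C-p>C; C-q>A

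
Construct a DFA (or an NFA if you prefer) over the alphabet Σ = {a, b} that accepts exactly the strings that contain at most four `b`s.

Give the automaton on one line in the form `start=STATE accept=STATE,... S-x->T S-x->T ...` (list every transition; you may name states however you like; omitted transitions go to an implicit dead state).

start=q0 accept=q0,q1,q2,q3,q4 q0-a->q0 q0-b->q1 q1-a->q1 q1-b->q2 q2-a->q2 q2-b->q3 q3-a->q3 q3-b->q4 q4-a->q4 q4-b->q5 q5-a->q5 q5-b->q5

Count `b`s, saturating at 5: states q0 through q4 mean 0 through 4 `b`s seen; q5 means more than 4. Each `b` increments (capped at q5); other symbols loop. Accept from {q0, q1, q2, q3, q4}.
6 states suffice.
        a   b  
>* q0   q0  q1 
 * q1   q1  q2 
 * q2   q2  q3 
 * q3   q3  q4 
 * q4   q4  q5 
   q5   q5  q5 
(> = start, * = accepting)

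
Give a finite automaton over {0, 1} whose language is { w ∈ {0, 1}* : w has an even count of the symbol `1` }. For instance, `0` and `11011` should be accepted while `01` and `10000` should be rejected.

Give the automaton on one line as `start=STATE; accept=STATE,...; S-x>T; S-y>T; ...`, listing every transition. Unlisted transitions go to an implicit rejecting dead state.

start=s0; accept=s0; s0-0>s0; s0-1>s1; s1-0>s1; s1-1>s0

Keep the running count of `1`s modulo 2: each `1` advances along the cycle s0 → s1 → s0 while other symbols loop. Accept at s0.
A 2-state machine:
        0   1  
>* s0   s0  s1 
   s1   s1  s0 
(> = start, * = accepting)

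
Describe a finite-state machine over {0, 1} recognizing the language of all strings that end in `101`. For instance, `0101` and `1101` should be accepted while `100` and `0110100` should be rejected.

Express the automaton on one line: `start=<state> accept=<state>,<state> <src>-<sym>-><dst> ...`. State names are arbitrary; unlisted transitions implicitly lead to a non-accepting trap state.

Remember how much of `101` the current input suffix matches. State A means no match yet; B means the last symbol is `1`; C means the last 2 symbols are `10`; D means the last 3 symbols are `101`. Only D accepts. On a mismatch, fall back to the longest proper suffix that is still a prefix of `101`.
With 4 states:
       0  1 
>  A   A  B 
   B   C  B 
   C   A  D 
 * D   C  B 
(> = start, * = accepting)

start=A accept=D A-0->A A-1->B B-0->C B-1->B C-0->A C-1->D D-0->C D-1->B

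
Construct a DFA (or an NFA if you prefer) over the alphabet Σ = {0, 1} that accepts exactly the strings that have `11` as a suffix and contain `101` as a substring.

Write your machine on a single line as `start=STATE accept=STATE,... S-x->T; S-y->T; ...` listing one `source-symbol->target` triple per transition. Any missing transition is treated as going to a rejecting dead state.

start=q0; accept=q5; q0-0->q0; q0-1->q1; q1-0->q2; q1-1->q1; q2-0->q0; q2-1->q3; q3-0->q4; q3-1->q5; q4-0->q4; q4-1->q3; q5-0->q4; q5-1->q5

Build one automaton per condition and run them in lockstep. One (3 states) tracks how much of the suffix `11` has currently been matched; the other (4 states) tracks whether and how much of `101` has been seen. Each combined state is a pair, one component from each; accept when both components accept. After merging equivalent states the machine shrinks.
With 6 states:
        0   1  
>  q0   q0  q1 
   q1   q2  q1 
   q2   q0  q3 
   q3   q4  q5 
   q4   q4  q3 
 * q5   q4  q5 
(> = start, * = accepting)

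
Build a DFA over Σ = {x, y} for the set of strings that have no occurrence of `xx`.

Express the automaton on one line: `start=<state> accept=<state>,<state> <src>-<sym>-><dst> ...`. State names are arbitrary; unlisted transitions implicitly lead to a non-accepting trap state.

start=q0 accept=q0,q1 q0-x->q1 q0-y->q0 q1-x->q2 q1-y->q0 q2-x->q2 q2-y->q2

Track partial matches of the forbidden pattern `xx`. State q2 is a dead state reached once `xx` has occurred; every other state accepts. q0 means no part of `xx` is currently matched.
With 3 states:
        x   y  
>* q0   q1  q0 
 * q1   q2  q0 
   q2   q2  q2 
(> = start, * = accepting)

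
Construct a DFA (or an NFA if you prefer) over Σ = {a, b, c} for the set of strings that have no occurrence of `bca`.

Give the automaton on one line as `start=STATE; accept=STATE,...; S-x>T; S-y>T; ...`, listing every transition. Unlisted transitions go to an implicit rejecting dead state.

Track partial matches of the forbidden pattern `bca`. State S3 is a dead state reached once `bca` has occurred; every other state accepts. S0 means no part of `bca` is currently matched.
With 4 states:
        a   b   c  
>* S0   S0  S1  S0 
 * S1   S0  S1  S2 
 * S2   S3  S1  S0 
   S3   S3  S3  S3 
(> = start, * = accepting)

start=S0; accept=S0,S1,S2; S0-a>S0; S0-b>S1; S0-c>S0; S1-a>S0; S1-b>S1; S1-c>S2; S2-a>S3; S2-b>S1; S2-c>S0; S3-a>S3; S3-b>S3; S3-c>S3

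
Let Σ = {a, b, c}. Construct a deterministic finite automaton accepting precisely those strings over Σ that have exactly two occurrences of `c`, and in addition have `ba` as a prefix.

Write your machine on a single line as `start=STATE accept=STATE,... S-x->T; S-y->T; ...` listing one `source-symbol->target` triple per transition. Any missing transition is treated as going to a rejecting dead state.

start=q0; accept=q5; q0-a->q1; q0-b->q2; q0-c->q1; q1-a->q1; q1-b->q1; q1-c->q1; q2-a->q3; q2-b->q1; q2-c->q1; q3-a->q3; q3-b->q3; q3-c->q4; q4-a->q4; q4-b->q4; q4-c->q5; q5-a->q5; q5-b->q5; q5-c->q1

Build one automaton per condition and run them in lockstep. One (4 states) tracks the count of `c`s, saturating at 3; the other (4 states) tracks whether the input so far still matches the prefix `ba`. Each combined state is a pair, one component from each; accept when both components accept. Minimizing collapses redundant product states.
6 states suffice.
        a   b   c  
>  q0   q1  q2  q1 
   q1   q1  q1  q1 
   q2   q3  q1  q1 
   q3   q3  q3  q4 
   q4   q4  q4  q5 
 * q5   q5  q5  q1 
(> = start, * = accepting)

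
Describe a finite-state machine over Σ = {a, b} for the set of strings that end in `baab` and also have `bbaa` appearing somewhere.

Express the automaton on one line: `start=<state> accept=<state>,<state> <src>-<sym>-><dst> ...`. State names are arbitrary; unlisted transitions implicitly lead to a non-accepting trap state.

start=s0 accept=s6 s0-a->s0 s0-b->s1 s1-a->s0 s1-b->s2 s2-a->s3 s2-b->s2 s3-a->s4 s3-b->s1 s4-a->s5 s4-b->s6 s5-a->s5 s5-b->s7 s6-a->s8 s6-b->s7 s7-a->s8 s7-b->s7 s8-a->s4 s8-b->s7

Run two small machines in parallel and take their product. One (5 states) tracks how much of the suffix `baab` has currently been matched; the other (5 states) tracks whether and how much of `bbaa` has been seen. Each combined state is a pair, one component from each; accept when both components accept. After merging equivalent states the machine shrinks.
A 9-state machine:
        a   b  
>  s0   s0  s1 
   s1   s0  s2 
   s2   s3  s2 
   s3   s4  s1 
   s4   s5  s6 
   s5   s5  s7 
 * s6   s8  s7 
   s7   s8  s7 
   s8   s4  s7 
(> = start, * = accepting)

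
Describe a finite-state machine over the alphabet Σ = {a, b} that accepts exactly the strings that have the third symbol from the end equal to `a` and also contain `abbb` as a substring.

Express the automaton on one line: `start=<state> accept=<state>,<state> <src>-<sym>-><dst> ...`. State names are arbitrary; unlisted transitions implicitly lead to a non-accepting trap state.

Handle the two conditions separately and then intersect. One (15 states) tracks the last 3 symbols read; the other (5 states) tracks whether and how much of `abbb` has been seen. Each combined state is a pair, one component from each; accept when both components accept.
With 23 states:
          a    b  
>  S0     S1   S2 
   S1     S3   S4 
   S2     S5   S6 
   S3     S7   S8 
   S4     S9  S10 
   S5    S11  S12 
   S6    S13  S14 
   S7     S7   S8 
   S8     S9  S10 
   S9    S11  S12 
   S10   S13  S15 
   S11    S7   S8 
   S12    S9  S10 
   S13   S11  S12 
   S14   S13  S14 
   S15   S16  S15 
   S16   S17  S18 
   S17   S19  S20 
   S18   S21  S22 
 * S19   S19  S20 
 * S20   S21  S22 
 * S21   S17  S18 
 * S22   S16  S15 
(> = start, * = accepting)

start=S0 accept=S19,S20,S21,S22 S0-a->S1 S0-b->S2 S1-a->S3 S1-b->S4 S2-a->S5 S2-b->S6 S3-a->S7 S3-b->S8 S4-a->S9 S4-b->S10 S5-a->S11 S5-b->S12 S6-a->S13 S6-b->S14 S7-a->S7 S7-b->S8 S8-a->S9 S8-b->S10 S9-a->S11 S9-b->S12 S10-a->S13 S10-b->S15 S11-a->S7 S11-b->S8 S12-a->S9 S12-b->S10 S13-a->S11 S13-b->S12 S14-a->S13 S14-b->S14 S15-a->S16 S15-b->S15 S16-a->S17 S16-b->S18 S17-a->S19 S17-b->S20 S18-a->S21 S18-b->S22 S19-a->S19 S19-b->S20 S20-a->S21 S20-b->S22 S21-a->S17 S21-b->S18 S22-a->S16 S22-b->S15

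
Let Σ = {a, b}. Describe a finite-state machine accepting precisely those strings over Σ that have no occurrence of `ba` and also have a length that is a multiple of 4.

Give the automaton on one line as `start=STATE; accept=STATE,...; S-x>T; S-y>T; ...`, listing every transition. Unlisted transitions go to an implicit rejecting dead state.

start=S0; accept=S0,S8; S0-a>S1; S0-b>S2; S1-a>S3; S1-b>S4; S2-a>S5; S2-b>S4; S3-a>S6; S3-b>S7; S4-a>S5; S4-b>S7; S5-a>S5; S5-b>S5; S6-a>S0; S6-b>S8; S7-a>S5; S7-b>S8; S8-a>S5; S8-b>S2

Handle the two conditions separately and then intersect. One (3 states) tracks partial matches of the forbidden pattern `ba`; the other (4 states) tracks the input length modulo 4. Each combined state is a pair, one component from each; accept when both components accept. Equivalent product states are then merged.
A 9-state machine:
        a   b  
>* S0   S1  S2 
   S1   S3  S4 
   S2   S5  S4 
   S3   S6  S7 
   S4   S5  S7 
   S5   S5  S5 
   S6   S0  S8 
   S7   S5  S8 
 * S8   S5  S2 
(> = start, * = accepting)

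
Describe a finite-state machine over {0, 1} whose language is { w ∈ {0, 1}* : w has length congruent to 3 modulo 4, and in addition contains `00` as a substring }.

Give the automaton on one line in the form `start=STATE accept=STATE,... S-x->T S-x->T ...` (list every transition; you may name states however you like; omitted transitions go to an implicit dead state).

Handle the two conditions separately and then intersect. One (4 states) tracks the input length modulo 4; the other (3 states) tracks whether and how much of `00` has been seen. Each combined state is a pair, one component from each; accept when both components accept.
12 states suffice.
       0  1 
>  A   B  C 
   B   D  E 
   C   F  E 
   D   G  G 
   E   H  I 
   F   G  I 
 * G   J  J 
   H   J  A 
   I   K  A 
   J   L  L 
   K   L  C 
   L   D  D 
(> = start, * = accepting)

start=A accept=G A-0->B A-1->C B-0->D B-1->E C-0->F C-1->E D-0->G D-1->G E-0->H E-1->I F-0->G F-1->I G-0->J G-1->J H-0->J H-1->A I-0->K I-1->A J-0->L J-1->L K-0->L K-1->C L-0->D L-1->D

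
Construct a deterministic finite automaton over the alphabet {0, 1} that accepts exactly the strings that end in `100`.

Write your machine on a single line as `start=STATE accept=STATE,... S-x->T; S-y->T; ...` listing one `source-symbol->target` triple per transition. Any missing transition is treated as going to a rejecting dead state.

start=q0; accept=q3; q0-0->q0; q0-1->q1; q1-0->q2; q1-1->q1; q2-0->q3; q2-1->q1; q3-0->q0; q3-1->q1

Remember how much of `100` the current input suffix matches. State q0 means no match yet; q1 means the last symbol is `1`; q2 means the last 2 symbols are `10`; q3 means the last 3 symbols are `100`. Only q3 accepts. On a mismatch, fall back to the longest proper suffix that is still a prefix of `100`.
With 4 states:
        0   1  
>  q0   q0  q1 
   q1   q2  q1 
   q2   q3  q1 
 * q3   q0  q1 
(> = start, * = accepting)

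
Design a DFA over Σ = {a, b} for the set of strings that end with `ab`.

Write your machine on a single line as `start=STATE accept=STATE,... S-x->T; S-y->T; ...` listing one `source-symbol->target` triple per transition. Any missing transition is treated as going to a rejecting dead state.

Remember how much of `ab` the current input suffix matches. State q0 means no match yet; q1 means the last symbol is `a`; q2 means the last 2 symbols are `ab`. Only q2 accepts. On a mismatch, fall back to the longest proper suffix that is still a prefix of `ab`.
        a   b  
>  q0   q1  q0 
   q1   q1  q2 
 * q2   q1  q0 
(> = start, * = accepting)

start=q0; accept=q2; q0-a->q1; q0-b->q0; q1-a->q1; q1-b->q2; q2-a->q1; q2-b->q0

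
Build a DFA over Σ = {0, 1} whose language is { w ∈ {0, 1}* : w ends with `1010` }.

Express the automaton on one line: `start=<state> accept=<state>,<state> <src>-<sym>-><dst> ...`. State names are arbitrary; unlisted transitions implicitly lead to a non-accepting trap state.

Remember how much of `1010` the current input suffix matches. State S0 means no match yet; S1 means the last symbol is `1`; S2 means the last 2 symbols are `10`; S3 means the last 3 symbols are `101`; S4 means the last 4 symbols are `1010`. Only S4 accepts. On a mismatch, fall back to the longest proper suffix that is still a prefix of `1010`.
With 5 states:
        0   1  
>  S0   S0  S1 
   S1   S2  S1 
   S2   S0  S3 
   S3   S4  S1 
 * S4   S0  S3 
(> = start, * = accepting)

start=S0 accept=S4 S0-0->S0 S0-1->S1 S1-0->S2 S1-1->S1 S2-0->S0 S2-1->S3 S3-0->S4 S3-1->S1 S4-0->S0 S4-1->S3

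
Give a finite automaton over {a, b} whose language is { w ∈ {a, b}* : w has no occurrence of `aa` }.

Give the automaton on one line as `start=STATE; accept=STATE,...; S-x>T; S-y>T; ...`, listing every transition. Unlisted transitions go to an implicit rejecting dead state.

start=q0; accept=q0,q1; q0-a>q1; q0-b>q0; q1-a>q2; q1-b>q0; q2-a>q2; q2-b>q2

Track partial matches of the forbidden pattern `aa`. State q2 is a dead state reached once `aa` has occurred; every other state accepts. q0 means no part of `aa` is currently matched.
3 states suffice.
        a   b  
>* q0   q1  q0 
 * q1   q2  q0 
   q2   q2  q2 
(> = start, * = accepting)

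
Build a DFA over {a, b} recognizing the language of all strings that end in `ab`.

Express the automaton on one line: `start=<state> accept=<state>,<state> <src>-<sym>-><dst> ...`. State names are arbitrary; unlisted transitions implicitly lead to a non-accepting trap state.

start=S0 accept=S2 S0-a->S1 S0-b->S0 S1-a->S1 S1-b->S2 S2-a->S1 S2-b->S0

Let each state record the length of the longest suffix of the input read so far that is also a prefix of `ab`. S1 means the last symbol is `a`; S2 means the last 2 symbols are `ab`. Accept only at S2, where the string currently ends in `ab`.
        a   b  
>  S0   S1  S0 
   S1   S1  S2 
 * S2   S1  S0 
(> = start, * = accepting)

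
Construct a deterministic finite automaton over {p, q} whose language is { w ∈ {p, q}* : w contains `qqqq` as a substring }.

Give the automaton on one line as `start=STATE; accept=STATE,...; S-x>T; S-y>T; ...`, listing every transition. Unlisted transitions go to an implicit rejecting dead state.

start=S0; accept=S4; S0-p>S0; S0-q>S1; S1-p>S0; S1-q>S2; S2-p>S0; S2-q>S3; S3-p>S0; S3-q>S4; S4-p>S4; S4-q>S4

States S0..S3 record the length of the longest prefix of `qqqq` that matches the current input suffix. Reaching S4 means `qqqq` has been seen, and we stay there forever. Accept from S4.
With 5 states:
        p   q  
>  S0   S0  S1 
   S1   S0  S2 
   S2   S0  S3 
   S3   S0  S4 
 * S4   S4  S4 
(> = start, * = accepting)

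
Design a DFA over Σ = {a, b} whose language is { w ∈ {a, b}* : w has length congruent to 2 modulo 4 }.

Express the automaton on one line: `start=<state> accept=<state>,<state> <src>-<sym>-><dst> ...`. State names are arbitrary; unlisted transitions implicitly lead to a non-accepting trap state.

start=S0 accept=S2 S0-a->S1 S0-b->S1 S1-a->S2 S1-b->S2 S2-a->S3 S2-b->S3 S3-a->S0 S3-b->S0

Only the length mod 4 matters, so use a 4-cycle: from any state, every input symbol moves to the next state, wrapping S3 back to S0. Mark S2 accepting.
        a   b  
>  S0   S1  S1 
   S1   S2  S2 
 * S2   S3  S3 
   S3   S0  S0 
(> = start, * = accepting)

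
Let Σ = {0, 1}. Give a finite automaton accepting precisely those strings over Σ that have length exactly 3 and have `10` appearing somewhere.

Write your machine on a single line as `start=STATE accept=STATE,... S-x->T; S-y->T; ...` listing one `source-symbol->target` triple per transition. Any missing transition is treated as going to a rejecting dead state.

start=S0; accept=S6; S0-0->S1; S0-1->S2; S1-0->S3; S1-1->S4; S2-0->S5; S2-1->S4; S3-0->S3; S3-1->S3; S4-0->S6; S4-1->S3; S5-0->S6; S5-1->S6; S6-0->S3; S6-1->S3

Handle the two conditions separately and then intersect. The first has 5 states tracking the input length, saturating at 4; the second has 3 states tracking whether and how much of `10` has been seen. A product state is a pair (one from each), accepting exactly when both do. Equivalent product states are then merged.
A 7-state machine:
        0   1  
>  S0   S1  S2 
   S1   S3  S4 
   S2   S5  S4 
   S3   S3  S3 
   S4   S6  S3 
   S5   S6  S6 
 * S6   S3  S3 
(> = start, * = accepting)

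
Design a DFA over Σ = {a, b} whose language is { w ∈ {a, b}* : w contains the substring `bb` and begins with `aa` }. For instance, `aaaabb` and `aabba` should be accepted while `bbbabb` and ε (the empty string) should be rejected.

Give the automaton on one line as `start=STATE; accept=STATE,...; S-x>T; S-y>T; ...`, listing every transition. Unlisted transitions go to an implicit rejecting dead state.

start=S0; accept=S7; S0-a>S1; S0-b>S2; S1-a>S3; S1-b>S2; S2-a>S4; S2-b>S5; S3-a>S3; S3-b>S6; S4-a>S4; S4-b>S2; S5-a>S5; S5-b>S5; S6-a>S3; S6-b>S7; S7-a>S7; S7-b>S7

Run two small machines in parallel and take their product. One (3 states) tracks whether and how much of `bb` has been seen; the other (4 states) tracks whether the input so far still matches the prefix `aa`. Each combined state is a pair, one component from each; accept when both components accept.
        a   b  
>  S0   S1  S2 
   S1   S3  S2 
   S2   S4  S5 
   S3   S3  S6 
   S4   S4  S2 
   S5   S5  S5 
   S6   S3  S7 
 * S7   S7  S7 
(> = start, * = accepting)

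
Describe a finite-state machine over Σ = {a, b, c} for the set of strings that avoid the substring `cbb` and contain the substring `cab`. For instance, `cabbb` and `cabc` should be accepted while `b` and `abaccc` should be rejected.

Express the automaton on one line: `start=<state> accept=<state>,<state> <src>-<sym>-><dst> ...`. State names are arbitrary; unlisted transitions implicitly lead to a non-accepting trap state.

Build one automaton per condition and run them in lockstep. The first has 4 states tracking partial matches of the forbidden pattern `cbb`; the second has 4 states tracking whether and how much of `cab` has been seen. A product state is a pair (one from each), accepting exactly when both do.
With 11 states:
          a    b    c  
>  s0     s0   s0   s1 
   s1     s2   s3   s1 
   s2     s0   s4   s1 
   s3     s0   s5   s1 
 * s4     s4   s4   s6 
   s5     s5   s5   s7 
 * s6     s4   s8   s6 
   s7     s9   s5   s7 
 * s8     s4  s10   s6 
   s9     s5  s10   s7 
   s10   s10  s10  s10 
(> = start, * = accepting)

start=s0 accept=s4,s6,s8 s0-a->s0 s0-b->s0 s0-c->s1 s1-a->s2 s1-b->s3 s1-c->s1 s2-a->s0 s2-b->s4 s2-c->s1 s3-a->s0 s3-b->s5 s3-c->s1 s4-a->s4 s4-b->s4 s4-c->s6 s5-a->s5 s5-b->s5 s5-c->s7 s6-a->s4 s6-b->s8 s6-c->s6 s7-a->s9 s7-b->s5 s7-c->s7 s8-a->s4 s8-b->s10 s8-c->s6 s9-a->s5 s9-b->s10 s9-c->s7 s10-a->s10 s10-b->s10 s10-c->s10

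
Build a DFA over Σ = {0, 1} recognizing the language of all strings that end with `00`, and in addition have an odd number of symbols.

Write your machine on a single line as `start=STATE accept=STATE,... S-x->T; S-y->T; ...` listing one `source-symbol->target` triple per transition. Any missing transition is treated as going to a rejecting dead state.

Build one automaton per condition and run them in lockstep. One (3 states) tracks how much of the suffix `00` has currently been matched; the other (2 states) tracks the input length modulo 2. Each combined state is a pair, one component from each; accept when both components accept.
6 states suffice.
        0   1  
>  q0   q1  q2 
   q1   q3  q0 
   q2   q4  q0 
   q3   q5  q2 
   q4   q5  q2 
 * q5   q3  q0 
(> = start, * = accepting)

start=q0; accept=q5; q0-0->q1; q0-1->q2; q1-0->q3; q1-1->q0; q2-0->q4; q2-1->q0; q3-0->q5; q3-1->q2; q4-0->q5; q4-1->q2; q5-0->q3; q5-1->q0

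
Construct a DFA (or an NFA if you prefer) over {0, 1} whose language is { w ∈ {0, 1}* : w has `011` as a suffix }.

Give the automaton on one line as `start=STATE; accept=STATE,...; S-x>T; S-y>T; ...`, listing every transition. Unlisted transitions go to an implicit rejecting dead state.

Let each state record the length of the longest suffix of the input read so far that is also a prefix of `011`. q1 means the last symbol is `0`; q2 means the last 2 symbols are `01`; q3 means the last 3 symbols are `011`. Accept only at q3, where the string currently ends in `011`.
        0   1  
>  q0   q1  q0 
   q1   q1  q2 
   q2   q1  q3 
 * q3   q1  q0 
(> = start, * = accepting)

start=q0; accept=q3; q0-0>q1; q0-1>q0; q1-0>q1; q1-1>q2; q2-0>q1; q2-1>q3; q3-0>q1; q3-1>q0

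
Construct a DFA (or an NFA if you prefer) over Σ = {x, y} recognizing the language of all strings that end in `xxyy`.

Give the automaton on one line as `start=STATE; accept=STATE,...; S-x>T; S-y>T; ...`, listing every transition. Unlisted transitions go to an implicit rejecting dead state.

Remember how much of `xxyy` the current input suffix matches. State q0 means no match yet; q1 means the last symbol is `x`; q2 means the last 2 symbols are `xx`; q3 means the last 3 symbols are `xxy`; q4 means the last 4 symbols are `xxyy`. Only q4 accepts. On a mismatch, fall back to the longest proper suffix that is still a prefix of `xxyy`.
With 5 states:
        x   y  
>  q0   q1  q0 
   q1   q2  q0 
   q2   q2  q3 
   q3   q1  q4 
 * q4   q1  q0 
(> = start, * = accepting)

start=q0; accept=q4; q0-x>q1; q0-y>q0; q1-x>q2; q1-y>q0; q2-x>q2; q2-y>q3; q3-x>q1; q3-y>q4; q4-x>q1; q4-y>q0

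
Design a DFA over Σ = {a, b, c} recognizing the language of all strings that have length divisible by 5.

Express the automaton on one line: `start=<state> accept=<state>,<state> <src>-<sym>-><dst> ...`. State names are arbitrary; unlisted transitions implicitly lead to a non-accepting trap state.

Only the length mod 5 matters, so use a 5-cycle: from any state, every input symbol moves to the next state, wrapping q4 back to q0. Mark q0 accepting.
With 5 states:
        a   b   c  
>* q0   q1  q1  q1 
   q1   q2  q2  q2 
   q2   q3  q3  q3 
   q3   q4  q4  q4 
   q4   q0  q0  q0 
(> = start, * = accepting)

start=q0 accept=q0 q0-a->q1 q0-b->q1 q0-c->q1 q1-a->q2 q1-b->q2 q1-c->q2 q2-a->q3 q2-b->q3 q2-c->q3 q3-a->q4 q3-b->q4 q3-c->q4 q4-a->q0 q4-b->q0 q4-c->q0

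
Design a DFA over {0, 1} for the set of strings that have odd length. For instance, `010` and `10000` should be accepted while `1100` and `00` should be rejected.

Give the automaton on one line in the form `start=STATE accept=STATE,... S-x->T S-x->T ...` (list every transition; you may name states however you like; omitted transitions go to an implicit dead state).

start=q0 accept=q1 q0-0->q1 q0-1->q1 q1-0->q0 q1-1->q0

Count input length modulo 2: every symbol advances one step around the cycle q0 → q1 → q0. Accept at q1.
        0   1  
>  q0   q1  q1 
 * q1   q0  q0 
(> = start, * = accepting)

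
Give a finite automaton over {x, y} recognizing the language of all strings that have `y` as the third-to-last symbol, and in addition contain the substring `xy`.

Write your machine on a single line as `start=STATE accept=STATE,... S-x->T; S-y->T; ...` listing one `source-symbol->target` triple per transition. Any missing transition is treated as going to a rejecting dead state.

Run two small machines in parallel and take their product. One (15 states) tracks the last 3 symbols read; the other (3 states) tracks whether and how much of `xy` has been seen. Each combined state is a pair, one component from each; accept when both components accept.
With 19 states:
          x    y  
>  s0     s1   s2 
   s1     s3   s4 
   s2     s5   s6 
   s3     s7   s8 
   s4     s9  s10 
   s5    s11  s12 
   s6    s13  s14 
   s7     s7   s8 
   s8     s9  s10 
   s9    s15  s12 
   s10   s16  s17 
   s11    s7   s8 
 * s12    s9  s10 
   s13   s11  s12 
   s14   s13  s14 
 * s15   s18   s8 
 * s16   s15  s12 
 * s17   s16  s17 
   s18   s18   s8 
(> = start, * = accepting)

start=s0; accept=s12,s15,s16,s17; s0-x->s1; s0-y->s2; s1-x->s3; s1-y->s4; s2-x->s5; s2-y->s6; s3-x->s7; s3-y->s8; s4-x->s9; s4-y->s10; s5-x->s11; s5-y->s12; s6-x->s13; s6-y->s14; s7-x->s7; s7-y->s8; s8-x->s9; s8-y->s10; s9-x->s15; s9-y->s12; s10-x->s16; s10-y->s17; s11-x->s7; s11-y->s8; s12-x->s9; s12-y->s10; s13-x->s11; s13-y->s12; s14-x->s13; s14-y->s14; s15-x->s18; s15-y->s8; s16-x->s15; s16-y->s12; s17-x->s16; s17-y->s17; s18-x->s18; s18-y->s8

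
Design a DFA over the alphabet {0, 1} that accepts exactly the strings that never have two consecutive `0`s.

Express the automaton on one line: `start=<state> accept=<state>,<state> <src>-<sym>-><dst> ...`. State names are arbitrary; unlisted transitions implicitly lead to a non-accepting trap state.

start=A accept=A,B A-0->B A-1->A B-0->C B-1->A C-0->C C-1->C

This is the complement of 'contains `00`'. Use the same substring-matching states — A through C holding how much of `00` has just been matched — but flip the accepting set: everything except the trap C accepts.
       0  1 
>* A   B  A 
 * B   C  A 
   C   C  C 
(> = start, * = accepting)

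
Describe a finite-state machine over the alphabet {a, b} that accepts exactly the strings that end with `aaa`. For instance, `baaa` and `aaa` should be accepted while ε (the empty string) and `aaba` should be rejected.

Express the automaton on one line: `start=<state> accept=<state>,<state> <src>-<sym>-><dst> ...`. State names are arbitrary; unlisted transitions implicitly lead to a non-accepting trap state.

Remember how much of `aaa` the current input suffix matches. State S0 means no match yet; S1 means the last symbol is `a`; S2 means the last 2 symbols are `aa`; S3 means the last 3 symbols are `aaa`. Only S3 accepts. On a mismatch, fall back to the longest proper suffix that is still a prefix of `aaa`.
With 4 states:
        a   b  
>  S0   S1  S0 
   S1   S2  S0 
   S2   S3  S0 
 * S3   S3  S0 
(> = start, * = accepting)

start=S0 accept=S3 S0-a->S1 S0-b->S0 S1-a->S2 S1-b->S0 S2-a->S3 S2-b->S0 S3-a->S3 S3-b->S0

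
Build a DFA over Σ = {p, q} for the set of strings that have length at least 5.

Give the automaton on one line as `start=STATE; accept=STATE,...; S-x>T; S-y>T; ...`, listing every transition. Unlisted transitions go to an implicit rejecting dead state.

We only need to distinguish lengths 0, 1, …, 5, and '>5'. Chain S0 → S1 → S2 → S3 → S4 → S5 → S6 on every symbol, with S6 looping. Accepting states: {S5, S6}.
        p   q  
>  S0   S1  S1 
   S1   S2  S2 
   S2   S3  S3 
   S3   S4  S4 
   S4   S5  S5 
 * S5   S6  S6 
 * S6   S6  S6 
(> = start, * = accepting)

start=S0; accept=S5,S6; S0-p>S1; S0-q>S1; S1-p>S2; S1-q>S2; S2-p>S3; S2-q>S3; S3-p>S4; S3-q>S4; S4-p>S5; S4-q>S5; S5-p>S6; S5-q>S6; S6-p>S6; S6-q>S6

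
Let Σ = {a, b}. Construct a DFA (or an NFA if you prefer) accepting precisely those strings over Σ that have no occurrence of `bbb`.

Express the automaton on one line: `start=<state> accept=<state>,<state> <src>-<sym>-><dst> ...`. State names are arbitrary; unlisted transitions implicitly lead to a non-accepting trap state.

start=S0 accept=S0,S1,S2 S0-a->S0 S0-b->S1 S1-a->S0 S1-b->S2 S2-a->S0 S2-b->S3 S3-a->S3 S3-b->S3

Track partial matches of the forbidden pattern `bbb`. State S3 is a dead state reached once `bbb` has occurred; every other state accepts. S0 means no part of `bbb` is currently matched.
4 states suffice.
        a   b  
>* S0   S0  S1 
 * S1   S0  S2 
 * S2   S0  S3 
   S3   S3  S3 
(> = start, * = accepting)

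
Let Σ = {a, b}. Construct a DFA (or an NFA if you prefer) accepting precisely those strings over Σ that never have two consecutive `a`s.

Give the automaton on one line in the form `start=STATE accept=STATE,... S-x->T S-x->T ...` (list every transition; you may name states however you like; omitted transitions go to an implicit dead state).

This is the complement of 'contains `aa`'. Use the same substring-matching states — q0 through q2 holding how much of `aa` has just been matched — but flip the accepting set: everything except the trap q2 accepts.
        a   b  
>* q0   q1  q0 
 * q1   q2  q0 
   q2   q2  q2 
(> = start, * = accepting)

start=q0 accept=q0,q1 q0-a->q1 q0-b->q0 q1-a->q2 q1-b->q0 q2-a->q2 q2-b->q2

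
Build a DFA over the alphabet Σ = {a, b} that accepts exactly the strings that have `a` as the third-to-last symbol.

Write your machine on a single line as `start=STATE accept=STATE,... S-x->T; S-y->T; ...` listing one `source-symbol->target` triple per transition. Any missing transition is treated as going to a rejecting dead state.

Because acceptance depends on a position counted from the end, the machine has to buffer the most recent 3 symbols. Make each state the string of the last up-to-3 symbols read; on input `x` shift the window left and append `x`. Accept when the buffered window has length 3 and begins with `a`.
15 states suffice.
          a    b  
>  q0     q1   q2 
   q1     q3   q4 
   q2     q5   q6 
   q3     q7   q8 
   q4     q9  q10 
   q5    q11  q12 
   q6    q13  q14 
 * q7     q7   q8 
 * q8     q9  q10 
 * q9    q11  q12 
 * q10   q13  q14 
   q11    q7   q8 
   q12    q9  q10 
   q13   q11  q12 
   q14   q13  q14 
(> = start, * = accepting)

start=q0; accept=q7,q8,q9,q10; q0-a->q1; q0-b->q2; q1-a->q3; q1-b->q4; q2-a->q5; q2-b->q6; q3-a->q7; q3-b->q8; q4-a->q9; q4-b->q10; q5-a->q11; q5-b->q12; q6-a->q13; q6-b->q14; q7-a->q7; q7-b->q8; q8-a->q9; q8-b->q10; q9-a->q11; q9-b->q12; q10-a->q13; q10-b->q14; q11-a->q7; q11-b->q8; q12-a->q9; q12-b->q10; q13-a->q11; q13-b->q12; q14-a->q13; q14-b->q14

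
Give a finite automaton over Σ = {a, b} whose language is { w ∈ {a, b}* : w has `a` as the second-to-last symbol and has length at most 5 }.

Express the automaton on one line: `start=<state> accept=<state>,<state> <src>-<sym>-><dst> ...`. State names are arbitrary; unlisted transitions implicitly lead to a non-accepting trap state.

Handle the two conditions separately and then intersect. One (7 states) tracks the last 2 symbols read; the other (7 states) tracks the input length, saturating at 6. Each combined state is a pair, one component from each; accept when both components accept. Equivalent product states are then merged.
With 15 states:
          a    b  
>  S0     S1   S2 
   S1     S3   S4 
   S2     S5   S6 
 * S3     S7   S8 
 * S4     S9  S10 
   S5     S7   S8 
   S6     S9  S10 
 * S7    S11  S12 
 * S8    S13  S14 
   S9    S11  S12 
   S10   S13  S14 
 * S11   S12  S12 
 * S12   S14  S14 
   S13   S12  S12 
   S14   S14  S14 
(> = start, * = accepting)

start=S0 accept=S3,S4,S7,S8,S11,S12 S0-a->S1 S0-b->S2 S1-a->S3 S1-b->S4 S2-a->S5 S2-b->S6 S3-a->S7 S3-b->S8 S4-a->S9 S4-b->S10 S5-a->S7 S5-b->S8 S6-a->S9 S6-b->S10 S7-a->S11 S7-b->S12 S8-a->S13 S8-b->S14 S9-a->S11 S9-b->S12 S10-a->S13 S10-b->S14 S11-a->S12 S11-b->S12 S12-a->S14 S12-b->S14 S13-a->S12 S13-b->S12 S14-a->S14 S14-b->S14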